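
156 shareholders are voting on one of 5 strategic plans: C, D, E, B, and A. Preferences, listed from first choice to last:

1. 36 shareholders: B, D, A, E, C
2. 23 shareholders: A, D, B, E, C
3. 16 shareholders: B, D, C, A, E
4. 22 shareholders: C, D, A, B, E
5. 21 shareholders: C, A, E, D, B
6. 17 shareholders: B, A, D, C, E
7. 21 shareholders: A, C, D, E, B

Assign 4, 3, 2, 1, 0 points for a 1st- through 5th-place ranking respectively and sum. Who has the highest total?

A

C: 36·0 + 23·0 + 16·2 + 22·4 + 21·4 + 17·1 + 21·3 = 284
D: 36·3 + 23·3 + 16·3 + 22·3 + 21·1 + 17·2 + 21·2 = 388
E: 36·1 + 23·1 + 16·0 + 22·0 + 21·2 + 17·0 + 21·1 = 122
B: 36·4 + 23·2 + 16·4 + 22·1 + 21·0 + 17·4 + 21·0 = 344
A: 36·2 + 23·4 + 16·1 + 22·2 + 21·3 + 17·3 + 21·4 = 422
A has the highest Borda score (422).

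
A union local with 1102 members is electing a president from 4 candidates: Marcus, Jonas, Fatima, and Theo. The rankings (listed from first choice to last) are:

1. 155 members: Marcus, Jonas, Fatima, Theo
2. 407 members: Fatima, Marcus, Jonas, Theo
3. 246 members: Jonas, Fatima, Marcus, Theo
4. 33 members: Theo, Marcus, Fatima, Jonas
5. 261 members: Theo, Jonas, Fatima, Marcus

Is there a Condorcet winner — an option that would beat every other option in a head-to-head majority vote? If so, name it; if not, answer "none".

Checking pairwise contests:
Fatima beats Marcus 914–188.
Marcus beats Jonas 595–507.
Jonas beats Fatima 662–440.
Marcus beats Theo 808–294.
Every option loses at least one head-to-head, so there is no Condorcet winner.

none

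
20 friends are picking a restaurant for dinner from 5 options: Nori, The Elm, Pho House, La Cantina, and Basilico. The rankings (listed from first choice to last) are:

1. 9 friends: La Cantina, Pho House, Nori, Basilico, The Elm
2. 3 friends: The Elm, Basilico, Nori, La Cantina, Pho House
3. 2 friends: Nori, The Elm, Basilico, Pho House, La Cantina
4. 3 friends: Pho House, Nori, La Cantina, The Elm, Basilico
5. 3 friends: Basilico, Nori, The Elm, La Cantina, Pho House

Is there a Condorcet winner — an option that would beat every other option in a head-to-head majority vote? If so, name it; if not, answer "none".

Checking pairwise contests:
Pho House beats Nori 12–8.
Nori beats The Elm 17–3.
La Cantina beats Pho House 15–5.
Nori beats La Cantina 11–9.
Nori beats Basilico 14–6.
Every option loses at least one head-to-head, so there is no Condorcet winner.

none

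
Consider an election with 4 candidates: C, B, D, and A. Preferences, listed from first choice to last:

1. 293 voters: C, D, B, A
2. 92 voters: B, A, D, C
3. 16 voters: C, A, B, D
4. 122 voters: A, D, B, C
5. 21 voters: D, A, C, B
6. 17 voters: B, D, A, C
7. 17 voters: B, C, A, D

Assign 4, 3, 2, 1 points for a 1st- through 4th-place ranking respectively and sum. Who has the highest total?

D

C: 293·4 + 92·1 + 16·4 + 122·1 + 21·2 + 17·1 + 17·3 = 1560
B: 293·2 + 92·4 + 16·2 + 122·2 + 21·1 + 17·4 + 17·4 = 1387
D: 293·3 + 92·2 + 16·1 + 122·3 + 21·4 + 17·3 + 17·1 = 1597
A: 293·1 + 92·3 + 16·3 + 122·4 + 21·3 + 17·2 + 17·2 = 1236
D has the highest Borda score (1597).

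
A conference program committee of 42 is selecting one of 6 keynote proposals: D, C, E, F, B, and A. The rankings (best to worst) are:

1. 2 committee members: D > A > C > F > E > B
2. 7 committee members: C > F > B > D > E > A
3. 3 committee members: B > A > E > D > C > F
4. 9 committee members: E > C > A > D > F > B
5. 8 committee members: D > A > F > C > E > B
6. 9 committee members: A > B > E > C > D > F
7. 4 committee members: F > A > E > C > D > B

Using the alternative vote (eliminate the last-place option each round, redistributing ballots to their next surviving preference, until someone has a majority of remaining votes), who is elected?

Round 1: D 10, C 7, E 9, F 4, B 3, A 9. Eliminate B.
Round 2: D 10, C 7, E 9, F 4, A 12. Eliminate F.
Round 3: D 10, C 7, E 9, A 16. Eliminate C.
Round 4: D 17, E 9, A 16. Eliminate E.
Round 5: D 17, A 25. A has a majority.

A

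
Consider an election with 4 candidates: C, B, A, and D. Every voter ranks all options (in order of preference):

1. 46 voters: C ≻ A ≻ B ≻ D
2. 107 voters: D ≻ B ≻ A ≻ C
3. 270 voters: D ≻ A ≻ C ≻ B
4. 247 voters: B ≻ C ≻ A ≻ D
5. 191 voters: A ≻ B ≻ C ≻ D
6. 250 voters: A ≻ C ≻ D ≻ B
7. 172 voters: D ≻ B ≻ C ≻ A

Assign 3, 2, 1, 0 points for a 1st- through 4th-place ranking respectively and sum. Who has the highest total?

C: 46·3 + 107·0 + 270·1 + 247·2 + 191·1 + 250·2 + 172·1 = 1765
B: 46·1 + 107·2 + 270·0 + 247·3 + 191·2 + 250·0 + 172·2 = 1727
A: 46·2 + 107·1 + 270·2 + 247·1 + 191·3 + 250·3 + 172·0 = 2309
D: 46·0 + 107·3 + 270·3 + 247·0 + 191·0 + 250·1 + 172·3 = 1897
A has the highest Borda score (2309).

A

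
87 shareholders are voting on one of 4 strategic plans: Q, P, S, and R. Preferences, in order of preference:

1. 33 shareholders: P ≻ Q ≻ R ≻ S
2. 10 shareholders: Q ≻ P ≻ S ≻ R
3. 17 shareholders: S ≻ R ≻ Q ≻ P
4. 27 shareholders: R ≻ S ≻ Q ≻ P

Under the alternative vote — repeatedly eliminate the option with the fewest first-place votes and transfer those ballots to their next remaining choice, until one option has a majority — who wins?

Round 1: Q 10, P 33, S 17, R 27. Eliminate Q.
Round 2: P 43, S 17, R 27. Eliminate S.
Round 3: P 43, R 44. R has a majority.

R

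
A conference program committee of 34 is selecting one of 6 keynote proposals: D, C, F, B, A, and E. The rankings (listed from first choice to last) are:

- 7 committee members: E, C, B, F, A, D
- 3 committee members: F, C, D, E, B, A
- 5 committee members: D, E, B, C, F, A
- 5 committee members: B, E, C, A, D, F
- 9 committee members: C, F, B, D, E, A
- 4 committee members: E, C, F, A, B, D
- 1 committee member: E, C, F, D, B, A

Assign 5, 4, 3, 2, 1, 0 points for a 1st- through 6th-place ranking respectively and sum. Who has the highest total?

D: 7·0 + 3·3 + 5·5 + 5·1 + 9·2 + 4·0 + 1·2 = 59
C: 7·4 + 3·4 + 5·2 + 5·3 + 9·5 + 4·4 + 1·4 = 130
F: 7·2 + 3·5 + 5·1 + 5·0 + 9·4 + 4·3 + 1·3 = 85
B: 7·3 + 3·1 + 5·3 + 5·5 + 9·3 + 4·1 + 1·1 = 96
A: 7·1 + 3·0 + 5·0 + 5·2 + 9·0 + 4·2 + 1·0 = 25
E: 7·5 + 3·2 + 5·4 + 5·4 + 9·1 + 4·5 + 1·5 = 115
C has the highest Borda score (130).

C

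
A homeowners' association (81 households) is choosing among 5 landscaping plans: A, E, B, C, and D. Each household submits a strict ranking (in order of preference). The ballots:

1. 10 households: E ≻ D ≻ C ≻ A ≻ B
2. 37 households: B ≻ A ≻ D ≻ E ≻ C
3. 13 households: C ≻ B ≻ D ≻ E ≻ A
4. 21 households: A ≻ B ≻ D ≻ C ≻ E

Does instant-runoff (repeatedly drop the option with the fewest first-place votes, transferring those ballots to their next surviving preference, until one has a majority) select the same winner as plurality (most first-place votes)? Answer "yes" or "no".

yes

Instant-runoff — R1 A 21, E 10, B 37, C 13, D 0 (D out); R2 A 21, E 10, B 37, C 13 (E out); R3 A 21, B 37, C 23 (A out); R4 B 58, C 23 (B winner). Winner: B.
Plurality — first-place votes: A 21, E 10, B 37, C 13, D 0. Winner: B.
The two methods agree.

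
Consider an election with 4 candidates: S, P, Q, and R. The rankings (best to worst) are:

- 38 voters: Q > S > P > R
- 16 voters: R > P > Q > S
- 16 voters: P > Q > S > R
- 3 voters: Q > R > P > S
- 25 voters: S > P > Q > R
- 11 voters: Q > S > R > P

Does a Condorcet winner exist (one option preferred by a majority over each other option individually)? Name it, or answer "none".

none

Checking pairwise contests:
Q beats S 84–25.
S beats P 74–35.
P beats Q 57–52.
S beats R 90–19.
Every option loses at least one head-to-head, so there is no Condorcet winner.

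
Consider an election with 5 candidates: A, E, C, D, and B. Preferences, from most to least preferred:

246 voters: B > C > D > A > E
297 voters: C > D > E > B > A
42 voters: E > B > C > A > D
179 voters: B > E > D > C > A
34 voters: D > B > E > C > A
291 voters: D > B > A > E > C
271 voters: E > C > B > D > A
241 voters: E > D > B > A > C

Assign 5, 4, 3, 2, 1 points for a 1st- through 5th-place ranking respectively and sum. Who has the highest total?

A: 246·2 + 297·1 + 42·2 + 179·1 + 34·1 + 291·3 + 271·1 + 241·2 = 2712
E: 246·1 + 297·3 + 42·5 + 179·4 + 34·3 + 291·2 + 271·5 + 241·5 = 5307
C: 246·4 + 297·5 + 42·3 + 179·2 + 34·2 + 291·1 + 271·4 + 241·1 = 4637
D: 246·3 + 297·4 + 42·1 + 179·3 + 34·5 + 291·5 + 271·2 + 241·4 = 5636
B: 246·5 + 297·2 + 42·4 + 179·5 + 34·4 + 291·4 + 271·3 + 241·3 = 5723
B has the highest Borda score (5723).

B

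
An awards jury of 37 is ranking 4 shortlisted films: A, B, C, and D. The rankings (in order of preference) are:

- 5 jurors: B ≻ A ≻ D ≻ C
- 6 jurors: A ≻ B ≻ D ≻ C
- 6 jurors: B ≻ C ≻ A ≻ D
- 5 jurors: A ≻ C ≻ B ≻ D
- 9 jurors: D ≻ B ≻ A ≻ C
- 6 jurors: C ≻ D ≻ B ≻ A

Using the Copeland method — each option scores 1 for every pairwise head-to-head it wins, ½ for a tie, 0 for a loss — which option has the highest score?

A: beats C and D; loses to B → score 2.
B: beats A, C, and D → score 3.
C: loses to A, B, and D → score 0.
D: beats C; loses to A and B → score 1.
B has the best pairwise record.

B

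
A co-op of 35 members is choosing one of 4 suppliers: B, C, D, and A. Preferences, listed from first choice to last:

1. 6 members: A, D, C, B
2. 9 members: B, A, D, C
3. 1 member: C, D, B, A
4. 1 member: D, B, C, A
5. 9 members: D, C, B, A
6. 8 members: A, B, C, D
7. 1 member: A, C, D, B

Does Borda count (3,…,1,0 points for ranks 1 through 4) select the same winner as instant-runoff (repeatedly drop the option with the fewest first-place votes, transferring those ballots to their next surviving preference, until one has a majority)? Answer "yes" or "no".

yes

Borda — scores: B 55, C 38, D 54, A 63. Winner: A.
Instant-runoff — R1 B 9, C 1, D 10, A 15 (C out); R2 B 9, D 11, A 15 (B out); R3 D 11, A 24 (A winner). Winner: A.
The two methods agree.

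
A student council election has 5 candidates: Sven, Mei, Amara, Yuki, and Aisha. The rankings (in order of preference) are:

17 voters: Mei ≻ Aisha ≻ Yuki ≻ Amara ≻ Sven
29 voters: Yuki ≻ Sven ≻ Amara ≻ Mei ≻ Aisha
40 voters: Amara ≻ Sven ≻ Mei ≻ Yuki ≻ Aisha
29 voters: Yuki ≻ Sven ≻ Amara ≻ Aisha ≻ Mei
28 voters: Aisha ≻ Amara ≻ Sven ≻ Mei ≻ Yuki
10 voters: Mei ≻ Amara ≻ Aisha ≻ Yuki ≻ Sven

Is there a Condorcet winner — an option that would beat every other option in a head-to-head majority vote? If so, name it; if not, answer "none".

Amara

Amara vs Sven: 95–58 for Amara.
Amara vs Mei: 126–27 for Amara.
Amara vs Yuki: 78–75 for Amara.
Amara vs Aisha: 108–45 for Amara.
Amara beats every other option head-to-head.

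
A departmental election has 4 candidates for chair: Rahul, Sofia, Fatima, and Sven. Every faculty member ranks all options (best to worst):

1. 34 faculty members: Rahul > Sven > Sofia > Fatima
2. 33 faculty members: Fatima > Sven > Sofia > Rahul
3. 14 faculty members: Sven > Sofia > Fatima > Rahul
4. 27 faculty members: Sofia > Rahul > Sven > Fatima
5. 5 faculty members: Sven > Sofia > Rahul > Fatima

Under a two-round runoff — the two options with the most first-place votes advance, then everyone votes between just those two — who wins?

Rahul

Round 1 first-place votes: Rahul 34, Sofia 27, Fatima 33, Sven 19.
Rahul and Fatima advance.
Runoff: Rahul is preferred to Fatima by 66 voters; Fatima by 47.
Rahul wins the runoff.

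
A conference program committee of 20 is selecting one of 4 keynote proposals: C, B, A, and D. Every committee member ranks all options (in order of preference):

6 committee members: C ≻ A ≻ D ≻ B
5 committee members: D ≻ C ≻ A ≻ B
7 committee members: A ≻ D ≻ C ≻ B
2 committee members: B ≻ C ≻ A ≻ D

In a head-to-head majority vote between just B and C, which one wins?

C

Voters preferring B to C: 2; preferring C to B: 18.
C wins the head-to-head.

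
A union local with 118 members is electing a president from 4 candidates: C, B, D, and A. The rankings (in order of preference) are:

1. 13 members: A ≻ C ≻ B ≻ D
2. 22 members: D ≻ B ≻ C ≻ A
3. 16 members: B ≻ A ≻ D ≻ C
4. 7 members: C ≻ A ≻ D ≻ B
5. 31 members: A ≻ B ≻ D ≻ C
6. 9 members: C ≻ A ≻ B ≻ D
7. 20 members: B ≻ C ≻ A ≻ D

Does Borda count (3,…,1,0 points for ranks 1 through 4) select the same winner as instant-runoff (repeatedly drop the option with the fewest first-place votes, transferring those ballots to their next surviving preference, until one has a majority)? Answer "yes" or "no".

no

Borda — scores: C 136, B 236, D 120, A 216. Winner: B.
Instant-runoff — R1 C 16, B 36, D 22, A 44 (C out); R2 B 36, D 22, A 60 (A winner). Winner: A.
The two methods disagree.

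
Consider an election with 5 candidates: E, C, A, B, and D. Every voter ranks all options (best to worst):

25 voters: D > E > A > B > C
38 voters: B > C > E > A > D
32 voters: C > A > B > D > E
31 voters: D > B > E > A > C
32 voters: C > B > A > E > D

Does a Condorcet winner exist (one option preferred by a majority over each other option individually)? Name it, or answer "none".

B vs E: 133–25 for B.
B vs C: 94–64 for B.
B vs A: 101–57 for B.
B vs D: 102–56 for B.
B beats every other option head-to-head.

B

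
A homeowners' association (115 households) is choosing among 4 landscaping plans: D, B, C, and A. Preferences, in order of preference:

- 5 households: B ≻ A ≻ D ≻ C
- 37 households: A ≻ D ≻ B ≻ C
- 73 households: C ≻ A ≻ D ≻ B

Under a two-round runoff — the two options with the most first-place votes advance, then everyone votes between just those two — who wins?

Round 1 first-place votes: D 0, B 5, C 73, A 37.
C and A advance.
Runoff: C is preferred to A by 73 voters; A by 42.
C wins the runoff.

C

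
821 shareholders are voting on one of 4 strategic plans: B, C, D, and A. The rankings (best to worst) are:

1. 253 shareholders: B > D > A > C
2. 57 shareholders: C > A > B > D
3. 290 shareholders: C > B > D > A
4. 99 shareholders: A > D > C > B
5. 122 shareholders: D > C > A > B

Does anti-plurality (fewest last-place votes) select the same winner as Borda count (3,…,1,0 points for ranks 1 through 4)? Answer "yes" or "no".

no

Anti-plurality — last-place votes: B 221, C 253, D 57, A 290. Winner: D.
Borda — scores: B 1396, C 1384, D 1360, A 786. Winner: B.
The two methods disagree.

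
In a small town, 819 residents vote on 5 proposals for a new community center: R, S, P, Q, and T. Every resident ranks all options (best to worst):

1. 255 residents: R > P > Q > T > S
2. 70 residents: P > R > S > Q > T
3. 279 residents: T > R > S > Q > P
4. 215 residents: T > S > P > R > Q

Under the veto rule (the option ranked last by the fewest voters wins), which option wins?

R

Last-place votes: R 0, S 255, P 279, Q 215, T 70.
R is ranked last by the fewest voters, so R wins.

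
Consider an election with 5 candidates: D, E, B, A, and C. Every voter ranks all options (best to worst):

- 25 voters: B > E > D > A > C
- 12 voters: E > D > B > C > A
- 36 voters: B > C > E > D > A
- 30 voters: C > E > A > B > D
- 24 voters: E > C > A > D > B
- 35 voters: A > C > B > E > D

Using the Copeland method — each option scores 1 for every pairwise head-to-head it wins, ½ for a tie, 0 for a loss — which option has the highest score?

C

D: loses to E, B, A, and C → score 0.
E: beats D and A; loses to B and C → score 2.
B: beats D and E; loses to A and C → score 2.
A: beats D and B; loses to E and C → score 2.
C: beats D, E, B, and A → score 4.
C has the best pairwise record.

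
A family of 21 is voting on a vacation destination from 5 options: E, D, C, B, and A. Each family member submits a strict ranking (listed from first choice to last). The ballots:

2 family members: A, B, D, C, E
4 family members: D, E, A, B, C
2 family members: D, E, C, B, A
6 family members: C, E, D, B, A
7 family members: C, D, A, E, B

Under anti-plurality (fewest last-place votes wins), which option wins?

Last-place votes: E 2, D 0, C 4, B 7, A 8.
D is ranked last by the fewest voters, so D wins.

D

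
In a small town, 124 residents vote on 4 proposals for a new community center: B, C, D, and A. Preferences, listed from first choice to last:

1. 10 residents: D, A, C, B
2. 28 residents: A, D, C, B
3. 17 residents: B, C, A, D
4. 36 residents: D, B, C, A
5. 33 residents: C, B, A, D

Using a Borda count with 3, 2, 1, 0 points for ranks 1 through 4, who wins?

B: 10·0 + 28·0 + 17·3 + 36·2 + 33·2 = 189
C: 10·1 + 28·1 + 17·2 + 36·1 + 33·3 = 207
D: 10·3 + 28·2 + 17·0 + 36·3 + 33·0 = 194
A: 10·2 + 28·3 + 17·1 + 36·0 + 33·1 = 154
C has the highest Borda score (207).

C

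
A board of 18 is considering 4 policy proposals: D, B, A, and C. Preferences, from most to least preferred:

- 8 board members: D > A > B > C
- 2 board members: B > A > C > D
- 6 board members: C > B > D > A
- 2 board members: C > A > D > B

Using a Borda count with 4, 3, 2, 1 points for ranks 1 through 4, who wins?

D: 8·4 + 2·1 + 6·2 + 2·2 = 50
B: 8·2 + 2·4 + 6·3 + 2·1 = 44
A: 8·3 + 2·3 + 6·1 + 2·3 = 42
C: 8·1 + 2·2 + 6·4 + 2·4 = 44
D has the highest Borda score (50).

D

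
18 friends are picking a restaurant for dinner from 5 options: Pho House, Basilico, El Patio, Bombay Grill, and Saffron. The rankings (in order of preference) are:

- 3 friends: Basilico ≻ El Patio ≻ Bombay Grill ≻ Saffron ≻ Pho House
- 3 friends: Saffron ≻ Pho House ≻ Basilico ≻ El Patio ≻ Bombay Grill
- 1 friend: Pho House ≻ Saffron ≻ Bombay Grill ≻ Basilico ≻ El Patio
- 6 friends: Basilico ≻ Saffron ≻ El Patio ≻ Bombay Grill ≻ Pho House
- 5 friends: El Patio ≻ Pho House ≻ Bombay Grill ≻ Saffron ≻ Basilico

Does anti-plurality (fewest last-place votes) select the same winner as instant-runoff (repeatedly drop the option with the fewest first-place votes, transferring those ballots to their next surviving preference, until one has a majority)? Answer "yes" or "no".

Anti-plurality — last-place votes: Pho House 9, Basilico 5, El Patio 1, Bombay Grill 3, Saffron 0. Winner: Saffron.
Instant-runoff — R1 Pho House 1, Basilico 9, El Patio 5, Bombay Grill 0, Saffron 3 (Bombay Grill out); R2 Pho House 1, Basilico 9, El Patio 5, Saffron 3 (Pho House out); R3 Basilico 9, El Patio 5, Saffron 4 (Saffron out); R4 Basilico 13, El Patio 5 (Basilico winner). Winner: Basilico.
The two methods disagree.

no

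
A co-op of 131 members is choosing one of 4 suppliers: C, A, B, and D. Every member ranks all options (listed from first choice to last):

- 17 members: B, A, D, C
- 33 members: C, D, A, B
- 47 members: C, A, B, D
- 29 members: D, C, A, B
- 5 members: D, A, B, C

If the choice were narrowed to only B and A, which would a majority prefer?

Voters preferring B to A: 17; preferring A to B: 114.
A wins the head-to-head.

A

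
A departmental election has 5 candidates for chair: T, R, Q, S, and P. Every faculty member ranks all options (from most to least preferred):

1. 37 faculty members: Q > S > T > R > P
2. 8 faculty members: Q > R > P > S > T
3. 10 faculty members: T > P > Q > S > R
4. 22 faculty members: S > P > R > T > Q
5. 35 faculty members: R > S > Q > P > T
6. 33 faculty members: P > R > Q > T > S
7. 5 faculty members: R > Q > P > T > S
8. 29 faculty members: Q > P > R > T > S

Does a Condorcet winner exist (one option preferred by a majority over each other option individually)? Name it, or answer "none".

Checking pairwise contests:
R beats T 132–47.
P beats R 94–85.
R beats Q 95–84.
R beats S 110–69.
Q beats P 114–65.
Every option loses at least one head-to-head, so there is no Condorcet winner.

none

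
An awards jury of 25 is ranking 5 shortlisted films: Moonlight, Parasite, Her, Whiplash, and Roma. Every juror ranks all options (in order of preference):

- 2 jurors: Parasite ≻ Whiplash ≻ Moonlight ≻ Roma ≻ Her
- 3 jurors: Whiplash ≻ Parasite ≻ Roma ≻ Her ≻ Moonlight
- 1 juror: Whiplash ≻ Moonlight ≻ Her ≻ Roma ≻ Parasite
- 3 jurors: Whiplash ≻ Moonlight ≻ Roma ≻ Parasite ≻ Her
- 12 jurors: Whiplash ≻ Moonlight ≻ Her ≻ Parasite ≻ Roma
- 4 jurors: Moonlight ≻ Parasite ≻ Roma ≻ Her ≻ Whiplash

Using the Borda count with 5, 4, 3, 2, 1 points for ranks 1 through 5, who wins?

Moonlight: 2·3 + 3·1 + 1·4 + 3·4 + 12·4 + 4·5 = 93
Parasite: 2·5 + 3·4 + 1·1 + 3·2 + 12·2 + 4·4 = 69
Her: 2·1 + 3·2 + 1·3 + 3·1 + 12·3 + 4·2 = 58
Whiplash: 2·4 + 3·5 + 1·5 + 3·5 + 12·5 + 4·1 = 107
Roma: 2·2 + 3·3 + 1·2 + 3·3 + 12·1 + 4·3 = 48
Whiplash has the highest Borda score (107).

Whiplash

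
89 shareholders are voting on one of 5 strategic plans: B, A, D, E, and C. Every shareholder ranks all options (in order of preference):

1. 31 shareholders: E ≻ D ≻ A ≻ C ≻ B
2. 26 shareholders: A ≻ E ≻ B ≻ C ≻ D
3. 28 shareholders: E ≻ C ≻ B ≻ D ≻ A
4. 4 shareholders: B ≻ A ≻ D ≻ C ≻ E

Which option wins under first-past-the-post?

E

First-place votes: B 4, A 26, D 0, E 59, C 0.
E has the most first-place votes.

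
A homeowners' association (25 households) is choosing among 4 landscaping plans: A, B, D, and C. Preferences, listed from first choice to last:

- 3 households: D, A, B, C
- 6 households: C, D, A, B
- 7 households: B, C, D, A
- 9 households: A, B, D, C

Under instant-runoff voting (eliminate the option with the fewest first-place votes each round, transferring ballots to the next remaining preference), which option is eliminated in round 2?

C

Round 1: A 9, B 7, D 3, C 6. Eliminate D.
Round 2: A 12, B 7, C 6. Eliminate C.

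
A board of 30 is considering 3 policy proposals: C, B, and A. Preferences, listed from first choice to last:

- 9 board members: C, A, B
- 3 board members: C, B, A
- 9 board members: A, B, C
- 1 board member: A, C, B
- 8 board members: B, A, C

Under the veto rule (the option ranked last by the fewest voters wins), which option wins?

A

Last-place votes: C 17, B 10, A 3.
A is ranked last by the fewest voters, so A wins.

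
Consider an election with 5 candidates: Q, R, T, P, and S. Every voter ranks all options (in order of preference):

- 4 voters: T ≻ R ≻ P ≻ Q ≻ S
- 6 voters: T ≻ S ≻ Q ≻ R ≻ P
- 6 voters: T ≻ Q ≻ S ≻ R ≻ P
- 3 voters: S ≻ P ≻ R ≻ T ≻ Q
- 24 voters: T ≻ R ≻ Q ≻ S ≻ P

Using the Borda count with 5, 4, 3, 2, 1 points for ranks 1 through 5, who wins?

T

Q: 4·2 + 6·3 + 6·4 + 3·1 + 24·3 = 125
R: 4·4 + 6·2 + 6·2 + 3·3 + 24·4 = 145
T: 4·5 + 6·5 + 6·5 + 3·2 + 24·5 = 206
P: 4·3 + 6·1 + 6·1 + 3·4 + 24·1 = 60
S: 4·1 + 6·4 + 6·3 + 3·5 + 24·2 = 109
T has the highest Borda score (206).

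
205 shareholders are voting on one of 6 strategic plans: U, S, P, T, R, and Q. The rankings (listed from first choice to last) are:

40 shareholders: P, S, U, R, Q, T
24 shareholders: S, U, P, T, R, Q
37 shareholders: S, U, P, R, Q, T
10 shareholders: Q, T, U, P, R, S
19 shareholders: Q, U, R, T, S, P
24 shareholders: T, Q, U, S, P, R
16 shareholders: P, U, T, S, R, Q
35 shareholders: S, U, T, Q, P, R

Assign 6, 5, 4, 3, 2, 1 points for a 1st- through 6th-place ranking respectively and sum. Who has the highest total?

U

U: 40·4 + 24·5 + 37·5 + 10·4 + 19·5 + 24·4 + 16·5 + 35·5 = 951
S: 40·5 + 24·6 + 37·6 + 10·1 + 19·2 + 24·3 + 16·3 + 35·6 = 944
P: 40·6 + 24·4 + 37·4 + 10·3 + 19·1 + 24·2 + 16·6 + 35·2 = 747
T: 40·1 + 24·3 + 37·1 + 10·5 + 19·3 + 24·6 + 16·4 + 35·4 = 604
R: 40·3 + 24·2 + 37·3 + 10·2 + 19·4 + 24·1 + 16·2 + 35·1 = 466
Q: 40·2 + 24·1 + 37·2 + 10·6 + 19·6 + 24·5 + 16·1 + 35·3 = 593
U has the highest Borda score (951).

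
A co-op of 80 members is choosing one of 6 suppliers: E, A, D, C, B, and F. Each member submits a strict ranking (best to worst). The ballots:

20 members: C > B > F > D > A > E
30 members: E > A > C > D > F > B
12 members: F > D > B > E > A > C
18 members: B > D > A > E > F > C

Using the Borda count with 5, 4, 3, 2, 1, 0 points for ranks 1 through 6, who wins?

D

E: 20·0 + 30·5 + 12·2 + 18·2 = 210
A: 20·1 + 30·4 + 12·1 + 18·3 = 206
D: 20·2 + 30·2 + 12·4 + 18·4 = 220
C: 20·5 + 30·3 + 12·0 + 18·0 = 190
B: 20·4 + 30·0 + 12·3 + 18·5 = 206
F: 20·3 + 30·1 + 12·5 + 18·1 = 168
D has the highest Borda score (220).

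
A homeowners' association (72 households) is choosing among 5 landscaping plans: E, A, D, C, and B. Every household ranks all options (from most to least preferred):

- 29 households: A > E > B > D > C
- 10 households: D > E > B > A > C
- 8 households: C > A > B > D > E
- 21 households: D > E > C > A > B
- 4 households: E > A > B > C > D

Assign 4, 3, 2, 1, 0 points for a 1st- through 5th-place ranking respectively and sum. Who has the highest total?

E: 29·3 + 10·3 + 8·0 + 21·3 + 4·4 = 196
A: 29·4 + 10·1 + 8·3 + 21·1 + 4·3 = 183
D: 29·1 + 10·4 + 8·1 + 21·4 + 4·0 = 161
C: 29·0 + 10·0 + 8·4 + 21·2 + 4·1 = 78
B: 29·2 + 10·2 + 8·2 + 21·0 + 4·2 = 102
E has the highest Borda score (196).

E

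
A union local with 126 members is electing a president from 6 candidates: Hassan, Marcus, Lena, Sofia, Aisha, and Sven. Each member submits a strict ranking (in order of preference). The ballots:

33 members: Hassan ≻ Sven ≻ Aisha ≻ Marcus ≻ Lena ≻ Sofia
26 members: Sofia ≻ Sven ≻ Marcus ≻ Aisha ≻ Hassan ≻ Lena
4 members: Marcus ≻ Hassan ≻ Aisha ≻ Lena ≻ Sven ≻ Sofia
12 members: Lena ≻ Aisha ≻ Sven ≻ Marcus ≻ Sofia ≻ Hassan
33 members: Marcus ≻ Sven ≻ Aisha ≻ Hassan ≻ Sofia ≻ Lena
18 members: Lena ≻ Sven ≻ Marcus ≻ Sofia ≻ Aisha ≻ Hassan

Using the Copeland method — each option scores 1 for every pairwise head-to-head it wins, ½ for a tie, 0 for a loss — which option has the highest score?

Hassan: beats Lena and Sofia; loses to Marcus, Aisha, and Sven → score 2.
Marcus: beats Hassan, Lena, Sofia, and Aisha; loses to Sven → score 4.
Lena: beats Sofia; loses to Hassan, Marcus, Aisha, and Sven → score 1.
Sofia: loses to Hassan, Marcus, Lena, Aisha, and Sven → score 0.
Aisha: beats Hassan, Lena, and Sofia; loses to Marcus and Sven → score 3.
Sven: beats Hassan, Marcus, Lena, Sofia, and Aisha → score 5.
Sven has the best pairwise record.

Sven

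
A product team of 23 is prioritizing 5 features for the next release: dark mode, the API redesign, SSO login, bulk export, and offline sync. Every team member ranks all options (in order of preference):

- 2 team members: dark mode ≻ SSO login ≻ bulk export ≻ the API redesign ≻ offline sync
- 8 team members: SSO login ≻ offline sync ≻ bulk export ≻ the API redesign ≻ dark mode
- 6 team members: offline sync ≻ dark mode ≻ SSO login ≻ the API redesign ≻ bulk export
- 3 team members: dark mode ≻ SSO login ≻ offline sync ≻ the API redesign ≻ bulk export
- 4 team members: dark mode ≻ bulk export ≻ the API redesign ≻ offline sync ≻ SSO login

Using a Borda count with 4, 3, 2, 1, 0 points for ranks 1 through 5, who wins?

dark mode: 2·4 + 8·0 + 6·3 + 3·4 + 4·4 = 54
the API redesign: 2·1 + 8·1 + 6·1 + 3·1 + 4·2 = 27
SSO login: 2·3 + 8·4 + 6·2 + 3·3 + 4·0 = 59
bulk export: 2·2 + 8·2 + 6·0 + 3·0 + 4·3 = 32
offline sync: 2·0 + 8·3 + 6·4 + 3·2 + 4·1 = 58
SSO login has the highest Borda score (59).

SSO login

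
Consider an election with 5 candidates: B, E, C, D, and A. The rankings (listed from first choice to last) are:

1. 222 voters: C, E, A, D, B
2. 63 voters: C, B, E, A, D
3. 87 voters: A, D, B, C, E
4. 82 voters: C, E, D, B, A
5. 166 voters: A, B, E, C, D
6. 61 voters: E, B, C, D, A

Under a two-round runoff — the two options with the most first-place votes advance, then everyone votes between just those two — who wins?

C

Round 1 first-place votes: B 0, E 61, C 367, D 0, A 253.
C and A advance.
Runoff: C is preferred to A by 428 voters; A by 253.
C wins the runoff.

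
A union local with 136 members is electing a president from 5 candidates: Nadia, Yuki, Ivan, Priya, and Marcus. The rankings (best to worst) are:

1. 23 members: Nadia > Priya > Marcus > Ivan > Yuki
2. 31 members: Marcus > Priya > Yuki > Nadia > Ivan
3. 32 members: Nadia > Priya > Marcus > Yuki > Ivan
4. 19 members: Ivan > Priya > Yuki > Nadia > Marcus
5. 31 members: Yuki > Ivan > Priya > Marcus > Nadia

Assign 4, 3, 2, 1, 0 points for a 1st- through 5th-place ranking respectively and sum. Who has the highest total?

Priya

Nadia: 23·4 + 31·1 + 32·4 + 19·1 + 31·0 = 270
Yuki: 23·0 + 31·2 + 32·1 + 19·2 + 31·4 = 256
Ivan: 23·1 + 31·0 + 32·0 + 19·4 + 31·3 = 192
Priya: 23·3 + 31·3 + 32·3 + 19·3 + 31·2 = 377
Marcus: 23·2 + 31·4 + 32·2 + 19·0 + 31·1 = 265
Priya has the highest Borda score (377).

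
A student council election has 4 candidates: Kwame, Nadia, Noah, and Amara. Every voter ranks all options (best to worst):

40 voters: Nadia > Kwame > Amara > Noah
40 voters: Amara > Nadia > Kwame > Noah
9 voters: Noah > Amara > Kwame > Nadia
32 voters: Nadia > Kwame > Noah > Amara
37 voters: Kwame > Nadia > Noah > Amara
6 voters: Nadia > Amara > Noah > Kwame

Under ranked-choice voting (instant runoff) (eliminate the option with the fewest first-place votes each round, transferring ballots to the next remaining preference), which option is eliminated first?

Round 1: Kwame 37, Nadia 78, Noah 9, Amara 40. Eliminate Noah.

Noah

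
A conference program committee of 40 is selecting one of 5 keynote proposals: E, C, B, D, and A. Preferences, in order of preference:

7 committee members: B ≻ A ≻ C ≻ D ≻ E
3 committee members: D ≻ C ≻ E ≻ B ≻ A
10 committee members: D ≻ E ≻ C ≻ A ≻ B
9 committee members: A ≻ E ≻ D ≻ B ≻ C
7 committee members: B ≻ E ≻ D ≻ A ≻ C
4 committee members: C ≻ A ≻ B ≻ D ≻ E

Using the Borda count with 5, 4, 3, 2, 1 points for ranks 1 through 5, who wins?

E: 7·1 + 3·3 + 10·4 + 9·4 + 7·4 + 4·1 = 124
C: 7·3 + 3·4 + 10·3 + 9·1 + 7·1 + 4·5 = 99
B: 7·5 + 3·2 + 10·1 + 9·2 + 7·5 + 4·3 = 116
D: 7·2 + 3·5 + 10·5 + 9·3 + 7·3 + 4·2 = 135
A: 7·4 + 3·1 + 10·2 + 9·5 + 7·2 + 4·4 = 126
D has the highest Borda score (135).

D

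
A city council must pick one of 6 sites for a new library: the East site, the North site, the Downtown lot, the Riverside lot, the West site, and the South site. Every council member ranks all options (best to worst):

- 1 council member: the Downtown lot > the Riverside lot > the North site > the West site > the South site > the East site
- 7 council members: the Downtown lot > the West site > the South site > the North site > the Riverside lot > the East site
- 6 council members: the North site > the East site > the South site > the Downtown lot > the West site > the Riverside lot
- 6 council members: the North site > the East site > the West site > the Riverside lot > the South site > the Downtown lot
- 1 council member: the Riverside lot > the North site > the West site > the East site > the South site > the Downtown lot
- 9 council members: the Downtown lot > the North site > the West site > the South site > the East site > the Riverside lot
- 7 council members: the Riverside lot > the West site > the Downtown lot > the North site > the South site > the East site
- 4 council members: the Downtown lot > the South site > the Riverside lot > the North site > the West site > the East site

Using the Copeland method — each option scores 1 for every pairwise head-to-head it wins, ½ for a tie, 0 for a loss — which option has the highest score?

the Downtown lot

the East site: beats the Riverside lot; loses to the North site, the Downtown lot, the West site, and the South site → score 1.
the North site: beats the East site, the Riverside lot, the West site, and the South site; loses to the Downtown lot → score 4.
the Downtown lot: beats the East site, the North site, the Riverside lot, the West site, and the South site → score 5.
the Riverside lot: loses to the East site, the North site, the Downtown lot, the West site, and the South site → score 0.
the West site: beats the East site, the Riverside lot, and the South site; loses to the North site and the Downtown lot → score 3.
the South site: beats the East site and the Riverside lot; loses to the North site, the Downtown lot, and the West site → score 2.
the Downtown lot has the best pairwise record.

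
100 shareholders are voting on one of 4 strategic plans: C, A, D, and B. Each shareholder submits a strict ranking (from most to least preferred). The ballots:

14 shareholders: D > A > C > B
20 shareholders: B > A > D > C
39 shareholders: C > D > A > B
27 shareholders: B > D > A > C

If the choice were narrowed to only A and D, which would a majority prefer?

D

Voters preferring A to D: 20; preferring D to A: 80.
D wins the head-to-head.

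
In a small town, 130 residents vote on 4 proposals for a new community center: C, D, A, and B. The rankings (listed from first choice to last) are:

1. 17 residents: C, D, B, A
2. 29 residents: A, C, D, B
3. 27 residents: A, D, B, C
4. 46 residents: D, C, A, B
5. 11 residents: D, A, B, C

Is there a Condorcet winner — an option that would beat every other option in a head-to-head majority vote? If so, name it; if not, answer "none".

D vs C: 84–46 for D.
D vs A: 74–56 for D.
D vs B: 130–0 for D.
D beats every other option head-to-head.

D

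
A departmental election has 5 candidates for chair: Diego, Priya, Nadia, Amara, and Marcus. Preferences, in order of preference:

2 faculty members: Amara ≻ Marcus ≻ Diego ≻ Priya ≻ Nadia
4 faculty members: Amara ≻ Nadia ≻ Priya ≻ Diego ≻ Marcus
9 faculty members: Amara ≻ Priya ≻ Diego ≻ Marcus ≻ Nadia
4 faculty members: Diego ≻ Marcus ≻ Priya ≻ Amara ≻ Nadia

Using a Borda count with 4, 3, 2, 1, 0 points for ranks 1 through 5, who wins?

Diego: 2·2 + 4·1 + 9·2 + 4·4 = 42
Priya: 2·1 + 4·2 + 9·3 + 4·2 = 45
Nadia: 2·0 + 4·3 + 9·0 + 4·0 = 12
Amara: 2·4 + 4·4 + 9·4 + 4·1 = 64
Marcus: 2·3 + 4·0 + 9·1 + 4·3 = 27
Amara has the highest Borda score (64).

Amara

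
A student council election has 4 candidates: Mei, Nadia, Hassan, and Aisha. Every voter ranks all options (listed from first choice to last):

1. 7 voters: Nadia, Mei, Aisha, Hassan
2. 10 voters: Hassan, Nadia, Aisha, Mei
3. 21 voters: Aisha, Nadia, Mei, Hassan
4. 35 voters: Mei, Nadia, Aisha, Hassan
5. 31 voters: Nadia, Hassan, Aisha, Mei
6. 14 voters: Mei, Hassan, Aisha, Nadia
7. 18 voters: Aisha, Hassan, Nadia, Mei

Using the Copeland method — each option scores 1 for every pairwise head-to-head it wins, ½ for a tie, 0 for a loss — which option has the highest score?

Nadia

Mei: beats Hassan; loses to Nadia and Aisha → score 1.
Nadia: beats Mei, Hassan, and Aisha → score 3.
Hassan: loses to Mei, Nadia, and Aisha → score 0.
Aisha: beats Mei and Hassan; loses to Nadia → score 2.
Nadia has the best pairwise record.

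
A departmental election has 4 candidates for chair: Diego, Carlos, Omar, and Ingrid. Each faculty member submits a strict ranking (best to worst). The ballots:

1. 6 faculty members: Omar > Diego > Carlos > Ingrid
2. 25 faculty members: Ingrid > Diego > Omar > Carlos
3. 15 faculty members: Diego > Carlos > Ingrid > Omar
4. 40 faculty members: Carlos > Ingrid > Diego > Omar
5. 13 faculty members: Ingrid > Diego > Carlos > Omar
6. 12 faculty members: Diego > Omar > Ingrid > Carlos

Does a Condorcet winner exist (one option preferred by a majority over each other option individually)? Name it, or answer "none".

Checking pairwise contests:
Ingrid beats Diego 78–33.
Diego beats Carlos 71–40.
Diego beats Omar 105–6.
Carlos beats Ingrid 61–50.
Every option loses at least one head-to-head, so there is no Condorcet winner.

none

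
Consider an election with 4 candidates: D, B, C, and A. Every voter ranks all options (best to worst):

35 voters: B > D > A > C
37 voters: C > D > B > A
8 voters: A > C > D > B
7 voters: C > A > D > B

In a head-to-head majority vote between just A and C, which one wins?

Voters preferring A to C: 43; preferring C to A: 44.
C wins the head-to-head.

C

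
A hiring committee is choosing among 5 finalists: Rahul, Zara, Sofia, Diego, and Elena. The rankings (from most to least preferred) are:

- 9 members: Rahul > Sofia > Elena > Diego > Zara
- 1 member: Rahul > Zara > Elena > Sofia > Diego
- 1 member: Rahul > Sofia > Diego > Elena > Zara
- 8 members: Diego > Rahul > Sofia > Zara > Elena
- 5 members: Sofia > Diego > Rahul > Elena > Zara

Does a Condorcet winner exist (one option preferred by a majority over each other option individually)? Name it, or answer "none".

Checking pairwise contests:
Diego beats Rahul 13–11.
Rahul beats Zara 24–0.
Rahul beats Sofia 19–5.
Sofia beats Diego 16–8.
Rahul beats Elena 24–0.
Every option loses at least one head-to-head, so there is no Condorcet winner.

none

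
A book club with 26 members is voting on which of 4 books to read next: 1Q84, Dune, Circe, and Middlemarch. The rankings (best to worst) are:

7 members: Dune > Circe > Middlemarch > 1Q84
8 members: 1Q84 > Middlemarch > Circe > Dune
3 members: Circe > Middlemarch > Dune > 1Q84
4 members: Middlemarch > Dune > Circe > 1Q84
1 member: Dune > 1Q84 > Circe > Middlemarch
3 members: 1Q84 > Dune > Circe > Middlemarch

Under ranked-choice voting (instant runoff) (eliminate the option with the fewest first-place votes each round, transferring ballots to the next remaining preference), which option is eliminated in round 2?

Middlemarch

Round 1: 1Q84 11, Dune 8, Circe 3, Middlemarch 4. Eliminate Circe.
Round 2: 1Q84 11, Dune 8, Middlemarch 7. Eliminate Middlemarch.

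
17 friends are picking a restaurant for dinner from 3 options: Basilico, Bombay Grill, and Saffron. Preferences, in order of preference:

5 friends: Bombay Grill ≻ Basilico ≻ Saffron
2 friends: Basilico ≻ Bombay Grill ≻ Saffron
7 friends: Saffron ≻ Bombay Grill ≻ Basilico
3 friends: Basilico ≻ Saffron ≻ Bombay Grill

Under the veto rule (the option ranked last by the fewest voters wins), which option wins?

Last-place votes: Basilico 7, Bombay Grill 3, Saffron 7.
Bombay Grill is ranked last by the fewest voters, so Bombay Grill wins.

Bombay Grill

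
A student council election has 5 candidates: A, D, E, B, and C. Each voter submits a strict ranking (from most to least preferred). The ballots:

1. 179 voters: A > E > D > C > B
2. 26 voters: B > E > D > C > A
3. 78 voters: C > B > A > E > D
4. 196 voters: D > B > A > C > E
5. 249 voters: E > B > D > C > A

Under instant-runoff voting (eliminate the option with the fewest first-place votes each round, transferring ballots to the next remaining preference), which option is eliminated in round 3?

D

Round 1: A 179, D 196, E 249, B 26, C 78. Eliminate B.
Round 2: A 179, D 196, E 275, C 78. Eliminate C.
Round 3: A 257, D 196, E 275. Eliminate D.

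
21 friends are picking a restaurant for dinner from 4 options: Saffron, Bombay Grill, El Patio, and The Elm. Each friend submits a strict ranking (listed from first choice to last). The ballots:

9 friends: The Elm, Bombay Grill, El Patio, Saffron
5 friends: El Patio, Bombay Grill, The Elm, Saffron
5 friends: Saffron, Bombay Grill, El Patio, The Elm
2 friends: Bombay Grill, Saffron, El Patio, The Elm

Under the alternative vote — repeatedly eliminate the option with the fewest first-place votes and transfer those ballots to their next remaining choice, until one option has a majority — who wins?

Round 1: Saffron 5, Bombay Grill 2, El Patio 5, The Elm 9. Eliminate Bombay Grill.
Round 2: Saffron 7, El Patio 5, The Elm 9. Eliminate El Patio.
Round 3: Saffron 7, The Elm 14. The Elm has a majority.

The Elm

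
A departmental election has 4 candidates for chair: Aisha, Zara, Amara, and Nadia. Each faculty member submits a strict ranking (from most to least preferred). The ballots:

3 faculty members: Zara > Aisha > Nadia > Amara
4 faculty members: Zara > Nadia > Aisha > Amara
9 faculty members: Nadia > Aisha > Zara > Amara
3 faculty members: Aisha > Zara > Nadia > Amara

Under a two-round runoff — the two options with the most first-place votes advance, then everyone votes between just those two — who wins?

Zara

Round 1 first-place votes: Aisha 3, Zara 7, Amara 0, Nadia 9.
Nadia and Zara advance.
Runoff: Nadia is preferred to Zara by 9 voters; Zara by 10.
Zara wins the runoff.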